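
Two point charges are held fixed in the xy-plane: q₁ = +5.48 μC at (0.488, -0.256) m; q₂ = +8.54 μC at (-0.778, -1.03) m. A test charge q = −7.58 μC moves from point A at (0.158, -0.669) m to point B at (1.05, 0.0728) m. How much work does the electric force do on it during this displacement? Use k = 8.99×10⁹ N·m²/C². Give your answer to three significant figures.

The work done by the electric force is W_field = −ΔU = −q(V_B − V_A) = q(V_A − V_B).
At A: distances to the source charges are 0.529 m, 1.00 m; V_A = Σ kqᵢ/rᵢ = 1.70×10⁵ V.
At B: distances to the source charges are 0.651 m, 2.13 m; V_B = Σ kqᵢ/rᵢ = 1.12×10⁵ V.
ΔV = V_B − V_A = -5.81×10⁴ V.
W_field = −qΔV = −(-7.58×10⁻⁶ C)(-5.81×10⁴ V) = -0.440 J.

-0.440 J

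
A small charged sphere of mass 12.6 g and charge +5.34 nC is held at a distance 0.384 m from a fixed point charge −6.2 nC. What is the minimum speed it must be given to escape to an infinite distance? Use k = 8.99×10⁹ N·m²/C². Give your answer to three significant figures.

0.0111 m/s

To just escape, total mechanical energy must reach zero at infinity: ½mv²_min + U = 0, so ½mv²_min = −U = |kQq|/r.
|U| = |kQq|/r = (8.99×10⁹ N·m²/C²)(6.20×10⁻⁹)(5.34×10⁻⁹)/(0.384) = 7.75×10⁻⁷ J.
v_min = √(2|U|/m) = √(2·7.75×10⁻⁷/0.0126) = 0.0111 m/s.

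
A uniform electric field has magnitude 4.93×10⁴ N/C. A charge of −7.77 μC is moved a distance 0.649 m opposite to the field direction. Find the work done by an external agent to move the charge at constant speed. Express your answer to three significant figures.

-0.249 J

The potential change for a displacement 0.649 m opposite to the field direction is ΔV = +Ed = 3.20×10⁴ V.
W_ext = qΔV = -0.249 J.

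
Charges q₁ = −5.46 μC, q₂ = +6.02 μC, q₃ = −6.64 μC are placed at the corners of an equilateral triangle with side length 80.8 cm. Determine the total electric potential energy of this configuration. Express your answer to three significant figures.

-0.407 J

The work to assemble the configuration equals its total potential energy, U = Σ kqᵢqⱼ/rᵢⱼ over all pairs.
All three pair separations equal the side length, 0.808 m.
U = (-0.366) + (0.403) + (-0.445) = -0.407 J.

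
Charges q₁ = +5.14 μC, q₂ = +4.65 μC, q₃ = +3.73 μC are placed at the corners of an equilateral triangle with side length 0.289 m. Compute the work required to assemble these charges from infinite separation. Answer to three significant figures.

1.88 J

The work to assemble the configuration equals its total potential energy, U = Σ kqᵢqⱼ/rᵢⱼ over all pairs.
All three pair separations equal the side length, 0.289 m.
U = (0.743) + (0.596) + (0.540) = 1.88 J.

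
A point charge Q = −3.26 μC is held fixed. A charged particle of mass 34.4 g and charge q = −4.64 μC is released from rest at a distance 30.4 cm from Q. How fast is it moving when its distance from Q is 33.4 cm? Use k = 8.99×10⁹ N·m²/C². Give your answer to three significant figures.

Only the electrostatic force acts, so mechanical energy is conserved: ½mv² = U₁ − U₂ = kQq(1/r₁ − 1/r₂).
U₁ − U₂ = (8.99×10⁹ N·m²/C²)(-3.26×10⁻⁶ C)(-4.64×10⁻⁶ C)(1/0.304 − 1/0.334) = 0.0402 J.
v = √(2·0.0402/0.0344) = 1.53 m/s.

1.53 m/s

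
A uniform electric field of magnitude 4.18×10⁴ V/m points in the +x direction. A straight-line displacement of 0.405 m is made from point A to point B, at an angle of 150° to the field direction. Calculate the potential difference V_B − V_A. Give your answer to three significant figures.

Only the component of displacement along E changes the potential: ΔV = −E·d·cosθ.
ΔV = −(4.18×10⁴ V/m)(0.405 m)cos150° = 1.47×10⁴ V.

1.47×10⁴ V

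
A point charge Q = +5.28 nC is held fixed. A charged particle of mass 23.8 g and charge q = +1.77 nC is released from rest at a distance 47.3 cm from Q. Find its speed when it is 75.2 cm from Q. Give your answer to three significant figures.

2.35×10⁻³ m/s

Only the electrostatic force acts, so mechanical energy is conserved: ½mv² = U₁ − U₂ = kQq(1/r₁ − 1/r₂).
U₁ − U₂ = (8.99×10⁹ N·m²/C²)(5.28×10⁻⁹ C)(1.77×10⁻⁹ C)(1/0.473 − 1/0.752) = 6.59×10⁻⁸ J.
v = √(2·6.59×10⁻⁸/0.0238) = 2.35×10⁻³ m/s.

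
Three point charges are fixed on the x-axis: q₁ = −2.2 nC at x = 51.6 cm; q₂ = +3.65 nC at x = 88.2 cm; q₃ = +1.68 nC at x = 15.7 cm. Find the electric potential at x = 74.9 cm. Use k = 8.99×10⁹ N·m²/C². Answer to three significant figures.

187 V

The total potential is the scalar sum of each charge's contribution, V = Σ kqᵢ/rᵢ.
Distances from the field point to each charge: r₁ = 0.233 m, r₂ = 0.133 m, r₃ = 0.592 m.
V = k[(-2.20×10⁻⁹)/(0.233) + (3.65×10⁻⁹)/(0.133) + (1.68×10⁻⁹)/(0.592)] = 187 V.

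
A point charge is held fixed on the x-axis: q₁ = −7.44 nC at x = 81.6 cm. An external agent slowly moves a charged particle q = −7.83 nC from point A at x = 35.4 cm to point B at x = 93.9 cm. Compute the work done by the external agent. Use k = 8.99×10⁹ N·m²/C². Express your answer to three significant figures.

3.12×10⁻⁶ J

For quasistatic motion the external work equals the change in potential energy: W_ext = qΔV = q(V_B − V_A).
At A: distance to the source charge is 0.462 m; V_A = kq₁/r = -145 V.
At B: distance to the source charge is 0.123 m; V_B = kq₁/r = -544 V.
ΔV = V_B − V_A = -399 V.
W_ext = qΔV = (-7.83×10⁻⁹ C)(-399 V) = 3.12×10⁻⁶ J.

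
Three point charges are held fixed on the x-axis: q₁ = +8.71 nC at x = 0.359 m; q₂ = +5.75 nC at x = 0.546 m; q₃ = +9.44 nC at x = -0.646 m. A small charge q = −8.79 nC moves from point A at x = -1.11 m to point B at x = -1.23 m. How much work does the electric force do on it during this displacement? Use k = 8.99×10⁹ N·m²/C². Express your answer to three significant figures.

The work done by the electric force is W_field = −ΔU = −q(V_B − V_A) = q(V_A − V_B).
At A: distances to the source charges are 1.47 m, 1.66 m, 0.464 m; V_A = Σ kqᵢ/rᵢ = 267 V.
At B: distances to the source charges are 1.59 m, 1.78 m, 0.584 m; V_B = Σ kqᵢ/rᵢ = 224 V.
ΔV = V_B − V_A = -43.7 V.
W_field = −qΔV = −(-8.79×10⁻⁹ C)(-43.7 V) = -3.84×10⁻⁷ J.

-3.84×10⁻⁷ J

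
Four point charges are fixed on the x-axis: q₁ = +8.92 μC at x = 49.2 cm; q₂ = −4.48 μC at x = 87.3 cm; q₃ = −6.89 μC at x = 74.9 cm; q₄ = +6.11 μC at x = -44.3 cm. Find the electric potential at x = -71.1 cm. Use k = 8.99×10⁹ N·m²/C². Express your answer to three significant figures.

Electric potential is a scalar, so the contributions from each charge add algebraically: V = Σ kqᵢ/rᵢ.
Distances from the field point to each charge: r₁ = 1.20 m, r₂ = 1.58 m, r₃ = 1.46 m, r₄ = 0.268 m.
V = k[(8.92×10⁻⁶)/(1.20) + (-4.48×10⁻⁶)/(1.58) + (-6.89×10⁻⁶)/(1.46) + (6.11×10⁻⁶)/(0.268)] = 2.04×10⁵ V.

2.04×10⁵ V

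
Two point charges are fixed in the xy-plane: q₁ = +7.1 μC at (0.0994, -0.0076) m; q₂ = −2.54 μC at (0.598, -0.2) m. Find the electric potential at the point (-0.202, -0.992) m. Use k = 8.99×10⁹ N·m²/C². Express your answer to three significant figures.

4.17×10⁴ V

Electric potential is a scalar, so the contributions from each charge add algebraically: V = Σ kqᵢ/rᵢ.
Distances from the field point to each charge: r₁ = 1.03 m, r₂ = 1.13 m.
V = k[(7.10×10⁻⁶)/(1.03) + (-2.54×10⁻⁶)/(1.13)] = 4.17×10⁴ V.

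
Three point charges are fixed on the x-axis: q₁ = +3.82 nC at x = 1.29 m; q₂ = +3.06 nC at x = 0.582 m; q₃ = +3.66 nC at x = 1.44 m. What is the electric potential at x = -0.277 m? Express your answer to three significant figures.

73.1 V

Electric potential is a scalar, so the contributions from each charge add algebraically: V = Σ kqᵢ/rᵢ.
Distances from the field point to each charge: r₁ = 1.57 m, r₂ = 0.859 m, r₃ = 1.72 m.
V = k[(3.82×10⁻⁹)/(1.57) + (3.06×10⁻⁹)/(0.859) + (3.66×10⁻⁹)/(1.72)] = 73.1 V.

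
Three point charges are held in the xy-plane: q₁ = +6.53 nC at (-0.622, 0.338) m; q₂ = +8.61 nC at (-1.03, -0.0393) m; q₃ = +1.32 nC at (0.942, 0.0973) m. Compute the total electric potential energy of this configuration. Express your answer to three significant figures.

The work to assemble the configuration equals its total potential energy, U = Σ kqᵢqⱼ/rᵢⱼ over all pairs.
Pair separations: r₁₂ = 0.556 m, r₁₃ = 1.58 m, r₂₃ = 1.98 m.
U = (9.10×10⁻⁷) + (4.90×10⁻⁸) + (5.17×10⁻⁸) = 1.01×10⁻⁶ J.

1.01×10⁻⁶ J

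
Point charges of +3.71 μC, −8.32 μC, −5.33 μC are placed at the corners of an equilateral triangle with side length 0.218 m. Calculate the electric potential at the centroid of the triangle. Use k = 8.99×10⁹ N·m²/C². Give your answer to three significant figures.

-7.10×10⁵ V

Electric potential is a scalar, so the contributions from each charge add algebraically: V = Σ kqᵢ/rᵢ.
The distance from each vertex to the centroid is a/√3 = 0.126 m.
V = k[(3.71×10⁻⁶)/(0.126) + (-8.32×10⁻⁶)/(0.126) + (-5.33×10⁻⁶)/(0.126)] = -7.10×10⁵ V.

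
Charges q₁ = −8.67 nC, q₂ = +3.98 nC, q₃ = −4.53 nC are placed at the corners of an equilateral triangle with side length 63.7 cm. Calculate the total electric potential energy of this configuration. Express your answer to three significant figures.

The work to assemble the configuration equals its total potential energy, U = Σ kqᵢqⱼ/rᵢⱼ over all pairs.
All three pair separations equal the side length, 0.637 m.
U = (-4.87×10⁻⁷) + (5.54×10⁻⁷) + (-2.54×10⁻⁷) = -1.87×10⁻⁷ J.

-1.87×10⁻⁷ J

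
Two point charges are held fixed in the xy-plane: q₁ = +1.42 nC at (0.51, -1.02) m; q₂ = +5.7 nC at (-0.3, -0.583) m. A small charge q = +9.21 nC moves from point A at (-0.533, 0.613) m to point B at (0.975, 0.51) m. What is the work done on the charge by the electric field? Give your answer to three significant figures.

9.34×10⁻⁸ J

The work done by the electric force is W_field = −ΔU = −q(V_B − V_A) = q(V_A − V_B).
At A: distances to the source charges are 1.94 m, 1.22 m; V_A = Σ kqᵢ/rᵢ = 48.6 V.
At B: distances to the source charges are 1.60 m, 1.68 m; V_B = Σ kqᵢ/rᵢ = 38.5 V.
ΔV = V_B − V_A = -10.1 V.
W_field = −qΔV = −(9.21×10⁻⁹ C)(-10.1 V) = 9.34×10⁻⁸ J.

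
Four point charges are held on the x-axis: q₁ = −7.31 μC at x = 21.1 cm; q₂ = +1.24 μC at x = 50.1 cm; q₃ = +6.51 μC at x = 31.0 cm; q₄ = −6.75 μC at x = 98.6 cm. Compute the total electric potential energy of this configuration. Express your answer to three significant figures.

The work to assemble the configuration equals its total potential energy, U = Σ kqᵢqⱼ/rᵢⱼ over all pairs.
Pair separations: r₁₂ = 0.290 m, r₁₃ = 0.0990 m, r₁₄ = 0.775 m, r₂₃ = 0.191 m, r₂₄ = 0.485 m, r₃₄ = 0.676 m.
Summing all 6 pair terms gives U = -4.39 J.

-4.39 J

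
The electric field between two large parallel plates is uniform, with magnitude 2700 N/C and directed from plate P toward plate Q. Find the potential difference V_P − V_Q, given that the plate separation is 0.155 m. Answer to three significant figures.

In a uniform field, potential decreases in the direction of E: ΔV = −E·d for a displacement d parallel to E.
Going from Q to P is a displacement of 0.155 m opposite to the field, so V_P − V_Q = +Ed = 418 V.

418 V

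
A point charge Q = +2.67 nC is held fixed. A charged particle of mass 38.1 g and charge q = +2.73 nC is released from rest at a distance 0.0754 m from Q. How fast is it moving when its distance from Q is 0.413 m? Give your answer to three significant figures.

6.11×10⁻³ m/s

Only the electrostatic force acts, so mechanical energy is conserved: ½mv² = U₁ − U₂ = kQq(1/r₁ − 1/r₂).
U₁ − U₂ = (8.99×10⁹ N·m²/C²)(2.67×10⁻⁹ C)(2.73×10⁻⁹ C)(1/0.0754 − 1/0.413) = 7.10×10⁻⁷ J.
v = √(2·7.10×10⁻⁷/0.0381) = 6.11×10⁻³ m/s.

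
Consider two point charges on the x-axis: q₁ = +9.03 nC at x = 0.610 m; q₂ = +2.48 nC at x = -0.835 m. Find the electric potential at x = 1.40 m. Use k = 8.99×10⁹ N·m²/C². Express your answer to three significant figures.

Electric potential is a scalar, so the contributions from each charge add algebraically: V = Σ kqᵢ/rᵢ.
Distances from the field point to each charge: r₁ = 0.790 m, r₂ = 2.23 m.
V = k[(9.03×10⁻⁹)/(0.790) + (2.48×10⁻⁹)/(2.23)] = 113 V.

113 V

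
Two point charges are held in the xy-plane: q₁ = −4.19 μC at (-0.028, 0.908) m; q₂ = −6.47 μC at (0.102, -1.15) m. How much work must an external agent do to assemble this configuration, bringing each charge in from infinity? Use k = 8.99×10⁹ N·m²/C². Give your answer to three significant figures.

The work to assemble the configuration equals its total potential energy, U = Σ kqᵢqⱼ/rᵢⱼ over all pairs.
Pair separations: r₁₂ = 2.06 m.
U = (0.118) = 0.118 J.

0.118 J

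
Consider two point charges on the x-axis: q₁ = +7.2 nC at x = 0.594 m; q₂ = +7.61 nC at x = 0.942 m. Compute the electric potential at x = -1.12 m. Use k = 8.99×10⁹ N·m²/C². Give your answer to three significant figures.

70.9 V

Electric potential is a scalar, so the contributions from each charge add algebraically: V = Σ kqᵢ/rᵢ.
Distances from the field point to each charge: r₁ = 1.71 m, r₂ = 2.06 m.
V = k[(7.20×10⁻⁹)/(1.71) + (7.61×10⁻⁹)/(2.06)] = 70.9 V.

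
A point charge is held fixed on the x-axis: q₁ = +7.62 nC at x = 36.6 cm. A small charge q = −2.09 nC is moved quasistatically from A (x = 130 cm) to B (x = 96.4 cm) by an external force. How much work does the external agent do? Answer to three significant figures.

For quasistatic motion the external work equals the change in potential energy: W_ext = qΔV = q(V_B − V_A).
At A: distance to the source charge is 0.934 m; V_A = kq₁/r = 73.3 V.
At B: distance to the source charge is 0.598 m; V_B = kq₁/r = 115 V.
ΔV = V_B − V_A = 41.2 V.
W_ext = qΔV = (-2.09×10⁻⁹ C)(41.2 V) = -8.61×10⁻⁸ J.

-8.61×10⁻⁸ J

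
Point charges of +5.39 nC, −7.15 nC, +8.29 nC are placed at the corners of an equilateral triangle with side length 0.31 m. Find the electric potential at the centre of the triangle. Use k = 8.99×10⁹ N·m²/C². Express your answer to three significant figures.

328 V

Electric potential is a scalar, so the contributions from each charge add algebraically: V = Σ kqᵢ/rᵢ.
The distance from each vertex to the centroid is a/√3 = 0.179 m.
V = k[(5.39×10⁻⁹)/(0.179) + (-7.15×10⁻⁹)/(0.179) + (8.29×10⁻⁹)/(0.179)] = 328 V.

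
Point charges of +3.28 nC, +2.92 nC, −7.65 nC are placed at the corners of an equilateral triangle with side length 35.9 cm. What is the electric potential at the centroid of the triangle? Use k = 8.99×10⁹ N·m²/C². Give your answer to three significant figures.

-62.9 V

The total potential is the scalar sum of each charge's contribution, V = Σ kqᵢ/rᵢ.
The distance from each vertex to the centroid is a/√3 = 0.207 m.
V = k[(3.28×10⁻⁹)/(0.207) + (2.92×10⁻⁹)/(0.207) + (-7.65×10⁻⁹)/(0.207)] = -62.9 V.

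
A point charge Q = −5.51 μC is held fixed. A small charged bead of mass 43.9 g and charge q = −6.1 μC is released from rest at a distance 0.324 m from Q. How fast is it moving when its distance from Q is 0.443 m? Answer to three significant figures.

3.38 m/s

Only the electrostatic force acts, so mechanical energy is conserved: ½mv² = U₁ − U₂ = kQq(1/r₁ − 1/r₂).
U₁ − U₂ = (8.99×10⁹ N·m²/C²)(-5.51×10⁻⁶ C)(-6.10×10⁻⁶ C)(1/0.324 − 1/0.443) = 0.251 J.
v = √(2·0.251/0.0439) = 3.38 m/s.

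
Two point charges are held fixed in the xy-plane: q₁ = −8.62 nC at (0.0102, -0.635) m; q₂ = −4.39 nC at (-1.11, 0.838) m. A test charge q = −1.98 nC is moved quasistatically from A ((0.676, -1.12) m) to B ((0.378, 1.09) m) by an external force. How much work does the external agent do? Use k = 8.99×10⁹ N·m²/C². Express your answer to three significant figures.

-7.70×10⁻⁸ J

For quasistatic motion the external work equals the change in potential energy: W_ext = qΔV = q(V_B − V_A).
At A: distances to the source charges are 0.824 m, 2.65 m; V_A = Σ kqᵢ/rᵢ = -109 V.
At B: distances to the source charges are 1.76 m, 1.51 m; V_B = Σ kqᵢ/rᵢ = -70.1 V.
ΔV = V_B − V_A = 38.9 V.
W_ext = qΔV = (-1.98×10⁻⁹ C)(38.9 V) = -7.70×10⁻⁸ J.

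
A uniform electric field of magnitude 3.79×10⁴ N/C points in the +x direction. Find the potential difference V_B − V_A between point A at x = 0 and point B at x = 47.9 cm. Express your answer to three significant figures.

In a uniform field, potential decreases in the direction of E: V_B − V_A = −E·Δx.
V_B − V_A = −(3.79×10⁴ V/m)(0.479 m) = -1.82×10⁴ V.

-1.82×10⁴ V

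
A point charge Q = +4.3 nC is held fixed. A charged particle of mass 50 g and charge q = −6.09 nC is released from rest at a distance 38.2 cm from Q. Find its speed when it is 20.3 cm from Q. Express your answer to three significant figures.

4.66×10⁻³ m/s

Only the electrostatic force acts, so mechanical energy is conserved: ½mv² = U₁ − U₂ = kQq(1/r₁ − 1/r₂).
U₁ − U₂ = (8.99×10⁹ N·m²/C²)(4.30×10⁻⁹ C)(-6.09×10⁻⁹ C)(1/0.382 − 1/0.203) = 5.43×10⁻⁷ J.
v = √(2·5.43×10⁻⁷/0.0500) = 4.66×10⁻³ m/s.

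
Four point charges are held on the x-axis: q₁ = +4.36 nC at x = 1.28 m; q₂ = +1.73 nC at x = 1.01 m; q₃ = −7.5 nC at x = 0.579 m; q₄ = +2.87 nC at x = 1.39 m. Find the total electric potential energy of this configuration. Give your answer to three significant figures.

4.63×10⁻⁷ J

The work to assemble the configuration equals its total potential energy, U = Σ kqᵢqⱼ/rᵢⱼ over all pairs.
Pair separations: r₁₂ = 0.270 m, r₁₃ = 0.701 m, r₁₄ = 0.110 m, r₂₃ = 0.431 m, r₂₄ = 0.380 m, r₃₄ = 0.811 m.
Summing all 6 pair terms gives U = 4.63×10⁻⁷ J.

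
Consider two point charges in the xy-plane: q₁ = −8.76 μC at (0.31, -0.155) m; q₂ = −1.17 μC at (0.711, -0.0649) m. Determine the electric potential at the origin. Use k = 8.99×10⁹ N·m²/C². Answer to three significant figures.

-2.42×10⁵ V

The total potential is the scalar sum of each charge's contribution, V = Σ kqᵢ/rᵢ.
Distances from the field point to each charge: r₁ = 0.347 m, r₂ = 0.714 m.
V = k[(-8.76×10⁻⁶)/(0.347) + (-1.17×10⁻⁶)/(0.714)] = -2.42×10⁵ V.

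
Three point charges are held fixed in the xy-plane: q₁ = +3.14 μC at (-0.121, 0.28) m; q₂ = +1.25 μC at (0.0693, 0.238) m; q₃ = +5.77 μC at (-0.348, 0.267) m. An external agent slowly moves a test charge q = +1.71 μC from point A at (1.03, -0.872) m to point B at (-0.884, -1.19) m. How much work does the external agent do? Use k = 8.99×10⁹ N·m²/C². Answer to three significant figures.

5.13×10⁻³ J

For quasistatic motion the external work equals the change in potential energy: W_ext = qΔV = q(V_B − V_A).
At A: distances to the source charges are 1.63 m, 1.47 m, 1.79 m; V_A = Σ kqᵢ/rᵢ = 5.40×10⁴ V.
At B: distances to the source charges are 1.66 m, 1.72 m, 1.55 m; V_B = Σ kqᵢ/rᵢ = 5.70×10⁴ V.
ΔV = V_B − V_A = 3000 V.
W_ext = qΔV = (1.71×10⁻⁶ C)(3000 V) = 5.13×10⁻³ J.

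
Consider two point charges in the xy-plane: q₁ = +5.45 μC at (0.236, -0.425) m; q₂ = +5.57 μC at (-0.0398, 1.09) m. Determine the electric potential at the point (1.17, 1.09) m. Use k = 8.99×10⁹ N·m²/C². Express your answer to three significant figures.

6.89×10⁴ V

Electric potential is a scalar, so the contributions from each charge add algebraically: V = Σ kqᵢ/rᵢ.
Distances from the field point to each charge: r₁ = 1.78 m, r₂ = 1.21 m.
V = k[(5.45×10⁻⁶)/(1.78) + (5.57×10⁻⁶)/(1.21)] = 6.89×10⁴ V.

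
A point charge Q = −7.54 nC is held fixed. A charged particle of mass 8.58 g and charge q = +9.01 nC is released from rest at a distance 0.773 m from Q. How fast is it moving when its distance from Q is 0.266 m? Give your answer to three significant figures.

0.0187 m/s

Only the electrostatic force acts, so mechanical energy is conserved: ½mv² = U₁ − U₂ = kQq(1/r₁ − 1/r₂).
U₁ − U₂ = (8.99×10⁹ N·m²/C²)(-7.54×10⁻⁹ C)(9.01×10⁻⁹ C)(1/0.773 − 1/0.266) = 1.51×10⁻⁶ J.
v = √(2·1.51×10⁻⁶/8.58×10⁻³) = 0.0187 m/s.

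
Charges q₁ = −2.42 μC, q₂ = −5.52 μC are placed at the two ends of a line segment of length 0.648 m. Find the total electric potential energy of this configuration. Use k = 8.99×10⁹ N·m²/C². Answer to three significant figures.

The work to assemble the configuration equals its total potential energy, U = Σ kqᵢqⱼ/rᵢⱼ over all pairs.
The separation is r = 0.648 m.
U = (0.185) = 0.185 J.

0.185 J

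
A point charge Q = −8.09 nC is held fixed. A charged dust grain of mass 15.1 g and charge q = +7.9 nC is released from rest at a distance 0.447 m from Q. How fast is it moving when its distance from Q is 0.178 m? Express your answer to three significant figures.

Only the electrostatic force acts, so mechanical energy is conserved: ½mv² = U₁ − U₂ = kQq(1/r₁ − 1/r₂).
U₁ − U₂ = (8.99×10⁹ N·m²/C²)(-8.09×10⁻⁹ C)(7.90×10⁻⁹ C)(1/0.447 − 1/0.178) = 1.94×10⁻⁶ J.
v = √(2·1.94×10⁻⁶/0.0151) = 0.0160 m/s.

0.0160 m/s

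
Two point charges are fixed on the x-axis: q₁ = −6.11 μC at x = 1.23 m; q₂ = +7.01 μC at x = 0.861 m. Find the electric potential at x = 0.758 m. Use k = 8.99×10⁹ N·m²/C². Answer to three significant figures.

Electric potential is a scalar, so the contributions from each charge add algebraically: V = Σ kqᵢ/rᵢ.
Distances from the field point to each charge: r₁ = 0.472 m, r₂ = 0.103 m.
V = k[(-6.11×10⁻⁶)/(0.472) + (7.01×10⁻⁶)/(0.103)] = 4.95×10⁵ V.

4.95×10⁵ V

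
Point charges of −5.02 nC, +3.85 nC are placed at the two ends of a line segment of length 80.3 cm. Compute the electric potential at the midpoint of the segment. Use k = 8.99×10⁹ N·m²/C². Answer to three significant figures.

The total potential is the scalar sum of each charge's contribution, V = Σ kqᵢ/rᵢ.
Each charge is 0.401 m from the midpoint.
V = k[(-5.02×10⁻⁹)/(0.401) + (3.85×10⁻⁹)/(0.401)] = -26.2 V.

-26.2 V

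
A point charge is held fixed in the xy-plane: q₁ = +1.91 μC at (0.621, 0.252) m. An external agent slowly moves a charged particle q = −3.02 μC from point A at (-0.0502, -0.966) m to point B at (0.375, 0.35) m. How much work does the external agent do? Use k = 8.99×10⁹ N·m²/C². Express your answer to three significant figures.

-0.159 J

For quasistatic motion the external work equals the change in potential energy: W_ext = qΔV = q(V_B − V_A).
At A: distance to the source charge is 1.39 m; V_A = kq₁/r = 1.23×10⁴ V.
At B: distance to the source charge is 0.265 m; V_B = kq₁/r = 6.48×10⁴ V.
ΔV = V_B − V_A = 5.25×10⁴ V.
W_ext = qΔV = (-3.02×10⁻⁶ C)(5.25×10⁴ V) = -0.159 J.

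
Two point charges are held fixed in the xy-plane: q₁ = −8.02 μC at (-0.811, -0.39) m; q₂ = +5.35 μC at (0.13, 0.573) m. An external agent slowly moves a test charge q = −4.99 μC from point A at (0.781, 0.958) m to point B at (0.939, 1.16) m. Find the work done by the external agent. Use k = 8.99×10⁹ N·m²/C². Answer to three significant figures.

For quasistatic motion the external work equals the change in potential energy: W_ext = qΔV = q(V_B − V_A).
At A: distances to the source charges are 2.09 m, 0.756 m; V_A = Σ kqᵢ/rᵢ = 2.90×10⁴ V.
At B: distances to the source charges are 2.34 m, 1.00 m; V_B = Σ kqᵢ/rᵢ = 1.73×10⁴ V.
ΔV = V_B − V_A = -1.18×10⁴ V.
W_ext = qΔV = (-4.99×10⁻⁶ C)(-1.18×10⁴ V) = 0.0586 J.

0.0586 J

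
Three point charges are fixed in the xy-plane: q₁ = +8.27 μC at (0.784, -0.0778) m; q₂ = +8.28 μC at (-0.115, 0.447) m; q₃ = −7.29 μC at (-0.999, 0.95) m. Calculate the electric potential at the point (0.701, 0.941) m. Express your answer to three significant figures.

1.12×10⁵ V

Electric potential is a scalar, so the contributions from each charge add algebraically: V = Σ kqᵢ/rᵢ.
Distances from the field point to each charge: r₁ = 1.02 m, r₂ = 0.954 m, r₃ = 1.70 m.
V = k[(8.27×10⁻⁶)/(1.02) + (8.28×10⁻⁶)/(0.954) + (-7.29×10⁻⁶)/(1.70)] = 1.12×10⁵ V.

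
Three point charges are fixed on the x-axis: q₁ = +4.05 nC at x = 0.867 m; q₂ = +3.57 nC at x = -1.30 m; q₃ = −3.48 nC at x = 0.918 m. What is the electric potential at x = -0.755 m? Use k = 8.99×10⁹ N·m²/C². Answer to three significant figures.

Electric potential is a scalar, so the contributions from each charge add algebraically: V = Σ kqᵢ/rᵢ.
Distances from the field point to each charge: r₁ = 1.62 m, r₂ = 0.545 m, r₃ = 1.67 m.
V = k[(4.05×10⁻⁹)/(1.62) + (3.57×10⁻⁹)/(0.545) + (-3.48×10⁻⁹)/(1.67)] = 62.6 V.

62.6 V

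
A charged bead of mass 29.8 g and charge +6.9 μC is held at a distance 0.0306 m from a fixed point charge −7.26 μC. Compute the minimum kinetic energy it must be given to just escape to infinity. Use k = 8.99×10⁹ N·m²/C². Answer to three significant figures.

14.7 J

To just escape, total mechanical energy must reach zero at infinity: ½mv²_min + U = 0, so ½mv²_min = −U = |kQq|/r.
|U| = |kQq|/r = (8.99×10⁹ N·m²/C²)(7.26×10⁻⁶)(6.90×10⁻⁶)/(0.0306) = 14.7 J.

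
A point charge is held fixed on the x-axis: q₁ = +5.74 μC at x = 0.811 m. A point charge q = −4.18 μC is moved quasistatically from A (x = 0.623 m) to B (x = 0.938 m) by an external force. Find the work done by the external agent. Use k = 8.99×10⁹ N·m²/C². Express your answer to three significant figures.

-0.551 J

For quasistatic motion the external work equals the change in potential energy: W_ext = qΔV = q(V_B − V_A).
At A: distance to the source charge is 0.188 m; V_A = kq₁/r = 2.74×10⁵ V.
At B: distance to the source charge is 0.127 m; V_B = kq₁/r = 4.06×10⁵ V.
ΔV = V_B − V_A = 1.32×10⁵ V.
W_ext = qΔV = (-4.18×10⁻⁶ C)(1.32×10⁵ V) = -0.551 J.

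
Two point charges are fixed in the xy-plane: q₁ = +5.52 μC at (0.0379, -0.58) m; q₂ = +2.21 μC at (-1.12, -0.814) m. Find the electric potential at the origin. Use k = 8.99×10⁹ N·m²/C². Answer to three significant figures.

9.97×10⁴ V

The total potential is the scalar sum of each charge's contribution, V = Σ kqᵢ/rᵢ.
Distances from the field point to each charge: r₁ = 0.581 m, r₂ = 1.38 m.
V = k[(5.52×10⁻⁶)/(0.581) + (2.21×10⁻⁶)/(1.38)] = 9.97×10⁴ V.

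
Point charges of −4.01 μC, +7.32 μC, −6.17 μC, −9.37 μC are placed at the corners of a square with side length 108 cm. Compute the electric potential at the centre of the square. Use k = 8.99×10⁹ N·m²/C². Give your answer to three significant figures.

Electric potential is a scalar, so the contributions from each charge add algebraically: V = Σ kqᵢ/rᵢ.
The distance from each corner to the centre is a√2/2 = 0.764 m.
V = k[(-4.01×10⁻⁶)/(0.764) + (7.32×10⁻⁶)/(0.764) + (-6.17×10⁻⁶)/(0.764) + (-9.37×10⁻⁶)/(0.764)] = -1.44×10⁵ V.

-1.44×10⁵ V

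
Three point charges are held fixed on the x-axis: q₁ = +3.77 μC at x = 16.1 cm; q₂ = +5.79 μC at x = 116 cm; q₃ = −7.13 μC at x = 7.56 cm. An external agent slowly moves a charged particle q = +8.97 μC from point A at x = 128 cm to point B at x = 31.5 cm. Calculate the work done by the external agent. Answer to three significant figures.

-3.56 J

For quasistatic motion the external work equals the change in potential energy: W_ext = qΔV = q(V_B − V_A).
At A: distances to the source charges are 1.12 m, 0.120 m, 1.20 m; V_A = Σ kqᵢ/rᵢ = 4.11×10⁵ V.
At B: distances to the source charges are 0.154 m, 0.845 m, 0.239 m; V_B = Σ kqᵢ/rᵢ = 1.39×10⁴ V.
ΔV = V_B − V_A = -3.97×10⁵ V.
W_ext = qΔV = (8.97×10⁻⁶ C)(-3.97×10⁵ V) = -3.56 J.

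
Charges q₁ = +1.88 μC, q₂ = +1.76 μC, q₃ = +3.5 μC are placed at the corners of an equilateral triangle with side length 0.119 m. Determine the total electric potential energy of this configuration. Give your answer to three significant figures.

The assembly work is the sum of pairwise potential energies, U = Σ_{i<j} kqᵢqⱼ/rᵢⱼ.
All three pair separations equal the side length, 0.119 m.
U = (0.250) + (0.497) + (0.465) = 1.21 J.

1.21 J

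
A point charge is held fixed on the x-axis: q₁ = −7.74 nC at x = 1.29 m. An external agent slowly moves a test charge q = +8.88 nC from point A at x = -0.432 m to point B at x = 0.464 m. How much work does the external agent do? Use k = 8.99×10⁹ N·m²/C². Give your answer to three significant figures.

-3.89×10⁻⁷ J

For quasistatic motion the external work equals the change in potential energy: W_ext = qΔV = q(V_B − V_A).
At A: distance to the source charge is 1.72 m; V_A = kq₁/r = -40.4 V.
At B: distance to the source charge is 0.826 m; V_B = kq₁/r = -84.2 V.
ΔV = V_B − V_A = -43.8 V.
W_ext = qΔV = (8.88×10⁻⁹ C)(-43.8 V) = -3.89×10⁻⁷ J.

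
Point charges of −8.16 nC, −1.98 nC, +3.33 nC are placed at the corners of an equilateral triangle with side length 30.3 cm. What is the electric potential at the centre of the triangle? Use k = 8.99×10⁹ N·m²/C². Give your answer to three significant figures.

-350 V

The total potential is the scalar sum of each charge's contribution, V = Σ kqᵢ/rᵢ.
The distance from each vertex to the centroid is a/√3 = 0.175 m.
V = k[(-8.16×10⁻⁹)/(0.175) + (-1.98×10⁻⁹)/(0.175) + (3.33×10⁻⁹)/(0.175)] = -350 V.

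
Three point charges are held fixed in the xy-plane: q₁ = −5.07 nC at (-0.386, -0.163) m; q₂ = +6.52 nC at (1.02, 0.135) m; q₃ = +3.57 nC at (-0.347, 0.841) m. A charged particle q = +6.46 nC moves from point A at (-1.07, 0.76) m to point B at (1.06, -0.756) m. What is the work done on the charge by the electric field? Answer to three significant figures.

The work done by the electric force is W_field = −ΔU = −q(V_B − V_A) = q(V_A − V_B).
At A: distances to the source charges are 1.15 m, 2.18 m, 0.728 m; V_A = Σ kqᵢ/rᵢ = 31.3 V.
At B: distances to the source charges are 1.56 m, 0.892 m, 2.13 m; V_B = Σ kqᵢ/rᵢ = 51.6 V.
ΔV = V_B − V_A = 20.3 V.
W_field = −qΔV = −(6.46×10⁻⁹ C)(20.3 V) = -1.31×10⁻⁷ J.

-1.31×10⁻⁷ J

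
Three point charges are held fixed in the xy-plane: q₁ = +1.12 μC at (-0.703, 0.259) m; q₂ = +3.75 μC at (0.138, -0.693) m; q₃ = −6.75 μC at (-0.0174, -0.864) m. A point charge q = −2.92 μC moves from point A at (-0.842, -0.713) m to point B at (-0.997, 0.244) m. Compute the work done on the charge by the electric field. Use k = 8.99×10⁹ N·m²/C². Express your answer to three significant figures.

0.128 J

The work done by the electric force is W_field = −ΔU = −q(V_B − V_A) = q(V_A − V_B).
At A: distances to the source charges are 0.982 m, 0.980 m, 0.838 m; V_A = Σ kqᵢ/rᵢ = -2.77×10⁴ V.
At B: distances to the source charges are 0.294 m, 1.47 m, 1.48 m; V_B = Σ kqᵢ/rᵢ = 1.61×10⁴ V.
ΔV = V_B − V_A = 4.38×10⁴ V.
W_field = −qΔV = −(-2.92×10⁻⁶ C)(4.38×10⁴ V) = 0.128 J.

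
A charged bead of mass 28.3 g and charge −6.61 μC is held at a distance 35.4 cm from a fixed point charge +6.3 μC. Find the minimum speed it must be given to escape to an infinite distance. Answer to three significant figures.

To just escape, total mechanical energy must reach zero at infinity: ½mv²_min + U = 0, so ½mv²_min = −U = |kQq|/r.
|U| = |kQq|/r = (8.99×10⁹ N·m²/C²)(6.30×10⁻⁶)(6.61×10⁻⁶)/(0.354) = 1.06 J.
v_min = √(2|U|/m) = √(2·1.06/0.0283) = 8.65 m/s.

8.65 m/s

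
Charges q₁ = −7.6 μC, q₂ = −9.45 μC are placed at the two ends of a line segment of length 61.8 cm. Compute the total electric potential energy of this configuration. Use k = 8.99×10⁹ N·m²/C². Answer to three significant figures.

1.04 J

The work to assemble the configuration equals its total potential energy, U = Σ kqᵢqⱼ/rᵢⱼ over all pairs.
The separation is r = 0.618 m.
U = (1.04) = 1.04 J.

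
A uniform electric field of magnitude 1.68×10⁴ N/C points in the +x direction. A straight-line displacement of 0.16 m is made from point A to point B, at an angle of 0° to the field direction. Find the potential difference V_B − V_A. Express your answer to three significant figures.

Only the component of displacement along E changes the potential: ΔV = −E·d·cosθ.
ΔV = −(1.68×10⁴ V/m)(0.160 m)cos0° = -2690 V.

-2690 V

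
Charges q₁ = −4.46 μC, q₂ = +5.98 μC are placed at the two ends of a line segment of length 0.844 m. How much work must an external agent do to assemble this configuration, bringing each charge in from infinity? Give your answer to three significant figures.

-0.284 J

The work to assemble the configuration equals its total potential energy, U = Σ kqᵢqⱼ/rᵢⱼ over all pairs.
The separation is r = 0.844 m.
U = (-0.284) = -0.284 J.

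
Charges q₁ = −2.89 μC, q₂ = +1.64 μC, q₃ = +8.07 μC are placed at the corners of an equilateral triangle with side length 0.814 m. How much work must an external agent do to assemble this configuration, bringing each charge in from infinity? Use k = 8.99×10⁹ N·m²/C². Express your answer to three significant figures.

-0.164 J

The work to assemble the configuration equals its total potential energy, U = Σ kqᵢqⱼ/rᵢⱼ over all pairs.
All three pair separations equal the side length, 0.814 m.
U = (-0.0523) + (-0.258) + (0.146) = -0.164 J.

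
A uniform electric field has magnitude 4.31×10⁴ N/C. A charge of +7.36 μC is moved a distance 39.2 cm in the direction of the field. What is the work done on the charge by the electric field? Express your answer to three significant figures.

The potential change for a displacement 39.2 cm in the direction of the field is ΔV = −Ed = -1.69×10⁴ V.
W_field = −qΔV = 0.124 J.

0.124 J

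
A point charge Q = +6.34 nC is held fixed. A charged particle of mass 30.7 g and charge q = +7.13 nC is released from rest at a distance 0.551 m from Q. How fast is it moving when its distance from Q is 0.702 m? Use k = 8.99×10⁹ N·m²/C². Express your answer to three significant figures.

Only the electrostatic force acts, so mechanical energy is conserved: ½mv² = U₁ − U₂ = kQq(1/r₁ − 1/r₂).
U₁ − U₂ = (8.99×10⁹ N·m²/C²)(6.34×10⁻⁹ C)(7.13×10⁻⁹ C)(1/0.551 − 1/0.702) = 1.59×10⁻⁷ J.
v = √(2·1.59×10⁻⁷/0.0307) = 3.21×10⁻³ m/s.

3.21×10⁻³ m/s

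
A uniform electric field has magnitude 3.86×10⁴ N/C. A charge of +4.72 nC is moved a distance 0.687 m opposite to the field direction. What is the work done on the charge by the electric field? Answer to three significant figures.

-1.25×10⁻⁴ J

The potential change for a displacement 0.687 m opposite to the field direction is ΔV = +Ed = 2.65×10⁴ V.
W_field = −qΔV = -1.25×10⁻⁴ J.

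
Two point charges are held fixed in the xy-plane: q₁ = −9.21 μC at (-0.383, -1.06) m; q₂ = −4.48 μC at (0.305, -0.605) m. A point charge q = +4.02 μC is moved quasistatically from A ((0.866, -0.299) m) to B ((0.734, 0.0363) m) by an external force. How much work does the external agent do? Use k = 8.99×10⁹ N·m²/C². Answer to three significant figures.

For quasistatic motion the external work equals the change in potential energy: W_ext = qΔV = q(V_B − V_A).
At A: distances to the source charges are 1.46 m, 0.639 m; V_A = Σ kqᵢ/rᵢ = -1.20×10⁵ V.
At B: distances to the source charges are 1.57 m, 0.772 m; V_B = Σ kqᵢ/rᵢ = -1.05×10⁵ V.
ΔV = V_B − V_A = 1.45×10⁴ V.
W_ext = qΔV = (4.02×10⁻⁶ C)(1.45×10⁴ V) = 0.0584 J.

0.0584 J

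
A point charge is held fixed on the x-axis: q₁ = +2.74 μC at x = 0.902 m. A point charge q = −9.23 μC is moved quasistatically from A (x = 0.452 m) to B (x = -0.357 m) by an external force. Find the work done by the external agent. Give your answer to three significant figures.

0.325 J

For quasistatic motion the external work equals the change in potential energy: W_ext = qΔV = q(V_B − V_A).
At A: distance to the source charge is 0.450 m; V_A = kq₁/r = 5.47×10⁴ V.
At B: distance to the source charge is 1.26 m; V_B = kq₁/r = 1.96×10⁴ V.
ΔV = V_B − V_A = -3.52×10⁴ V.
W_ext = qΔV = (-9.23×10⁻⁶ C)(-3.52×10⁴ V) = 0.325 J.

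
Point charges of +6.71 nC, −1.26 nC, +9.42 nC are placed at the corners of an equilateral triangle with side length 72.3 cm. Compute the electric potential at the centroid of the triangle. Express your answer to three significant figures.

320 V

Electric potential is a scalar, so the contributions from each charge add algebraically: V = Σ kqᵢ/rᵢ.
The distance from each vertex to the centroid is a/√3 = 0.417 m.
V = k[(6.71×10⁻⁹)/(0.417) + (-1.26×10⁻⁹)/(0.417) + (9.42×10⁻⁹)/(0.417)] = 320 V.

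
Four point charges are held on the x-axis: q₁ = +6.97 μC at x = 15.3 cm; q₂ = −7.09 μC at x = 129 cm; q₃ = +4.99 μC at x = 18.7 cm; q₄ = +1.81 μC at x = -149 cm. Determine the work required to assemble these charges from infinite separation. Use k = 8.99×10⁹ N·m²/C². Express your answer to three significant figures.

The work to assemble the configuration equals its total potential energy, U = Σ kqᵢqⱼ/rᵢⱼ over all pairs.
Pair separations: r₁₂ = 1.14 m, r₁₃ = 0.0340 m, r₁₄ = 1.64 m, r₂₃ = 1.10 m, r₂₄ = 2.78 m, r₃₄ = 1.68 m.
Summing all 6 pair terms gives U = 8.59 J.

8.59 J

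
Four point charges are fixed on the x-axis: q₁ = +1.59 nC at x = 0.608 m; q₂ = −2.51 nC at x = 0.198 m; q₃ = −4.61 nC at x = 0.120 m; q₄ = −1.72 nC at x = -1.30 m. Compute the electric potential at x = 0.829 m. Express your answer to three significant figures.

-36.8 V

Electric potential is a scalar, so the contributions from each charge add algebraically: V = Σ kqᵢ/rᵢ.
Distances from the field point to each charge: r₁ = 0.221 m, r₂ = 0.631 m, r₃ = 0.709 m, r₄ = 2.13 m.
V = k[(1.59×10⁻⁹)/(0.221) + (-2.51×10⁻⁹)/(0.631) + (-4.61×10⁻⁹)/(0.709) + (-1.72×10⁻⁹)/(2.13)] = -36.8 V.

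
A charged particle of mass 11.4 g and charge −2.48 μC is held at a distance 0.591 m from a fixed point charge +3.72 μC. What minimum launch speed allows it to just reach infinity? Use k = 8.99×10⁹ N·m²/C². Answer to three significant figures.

To just escape, total mechanical energy must reach zero at infinity: ½mv²_min + U = 0, so ½mv²_min = −U = |kQq|/r.
|U| = |kQq|/r = (8.99×10⁹ N·m²/C²)(3.72×10⁻⁶)(2.48×10⁻⁶)/(0.591) = 0.140 J.
v_min = √(2|U|/m) = √(2·0.140/0.0114) = 4.96 m/s.

4.96 m/s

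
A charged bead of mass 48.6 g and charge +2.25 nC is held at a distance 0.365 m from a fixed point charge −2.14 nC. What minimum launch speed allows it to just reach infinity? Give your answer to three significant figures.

To just escape, total mechanical energy must reach zero at infinity: ½mv²_min + U = 0, so ½mv²_min = −U = |kQq|/r.
|U| = |kQq|/r = (8.99×10⁹ N·m²/C²)(2.14×10⁻⁹)(2.25×10⁻⁹)/(0.365) = 1.19×10⁻⁷ J.
v_min = √(2|U|/m) = √(2·1.19×10⁻⁷/0.0486) = 2.21×10⁻³ m/s.

2.21×10⁻³ m/s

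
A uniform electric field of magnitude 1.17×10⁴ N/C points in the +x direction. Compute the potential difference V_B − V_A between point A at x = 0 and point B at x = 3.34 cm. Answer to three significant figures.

-391 V

In a uniform field, potential decreases in the direction of E: V_B − V_A = −E·Δx.
V_B − V_A = −(1.17×10⁴ V/m)(0.0334 m) = -391 V.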